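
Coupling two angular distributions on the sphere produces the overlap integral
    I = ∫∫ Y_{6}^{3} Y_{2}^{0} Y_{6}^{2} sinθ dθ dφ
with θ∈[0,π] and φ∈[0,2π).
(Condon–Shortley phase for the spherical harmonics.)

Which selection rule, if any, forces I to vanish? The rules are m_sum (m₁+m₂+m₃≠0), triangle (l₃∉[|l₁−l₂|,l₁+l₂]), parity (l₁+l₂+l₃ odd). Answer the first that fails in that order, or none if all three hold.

m_sum

m₁+m₂+m₃ = 3 + 0 + 2 = 5  ✗
triangle: |6−2|=4 ≤ l₃=6 ≤ 6+2=8
parity: l₁+l₂+l₃ = 14 is even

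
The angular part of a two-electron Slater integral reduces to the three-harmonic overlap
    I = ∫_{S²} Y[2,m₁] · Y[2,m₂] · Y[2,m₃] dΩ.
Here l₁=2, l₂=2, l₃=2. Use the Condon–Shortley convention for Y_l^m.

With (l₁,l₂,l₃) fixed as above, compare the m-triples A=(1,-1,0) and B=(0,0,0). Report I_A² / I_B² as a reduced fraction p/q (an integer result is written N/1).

1/4

Shared (l₁,l₂,l₃)=(2,2,2): N and (l;000)² cancel in I_A²/I_B².
A: Δ = 2!·2!·2!/7! = 1/630; Racah Σ t=0..1: t=0:+1/2 t=1:−1/4 = 1/4; ⇒ 3j(2 2 2; 1 -1 0)² = 1/70, sgn +1
B: Δ = 2!·2!·2!/7! = 1/630; Racah Σ t=0..2: t=0:+1/8 t=1:−1/1 t=2:+1/8 = -3/4; ⇒ 3j(2 2 2; 0 0 0)² = 2/35, sgn -1
I_A²/I_B² = (1/70)/(2/35) = 1/4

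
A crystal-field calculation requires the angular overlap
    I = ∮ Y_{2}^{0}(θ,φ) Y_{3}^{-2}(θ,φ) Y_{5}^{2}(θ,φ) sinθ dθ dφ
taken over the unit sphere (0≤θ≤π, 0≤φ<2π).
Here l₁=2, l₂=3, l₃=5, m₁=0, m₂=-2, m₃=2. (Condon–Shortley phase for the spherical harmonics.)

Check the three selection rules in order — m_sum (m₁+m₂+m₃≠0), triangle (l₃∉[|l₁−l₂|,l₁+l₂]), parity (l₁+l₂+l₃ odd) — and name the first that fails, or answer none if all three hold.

none

Σmᵢ = 0  ✓
l₃∈[|l₁−l₂|,l₁+l₂]=[1,5], have l₃=5  ✓
Σlᵢ = 10 ⇒ even  ✓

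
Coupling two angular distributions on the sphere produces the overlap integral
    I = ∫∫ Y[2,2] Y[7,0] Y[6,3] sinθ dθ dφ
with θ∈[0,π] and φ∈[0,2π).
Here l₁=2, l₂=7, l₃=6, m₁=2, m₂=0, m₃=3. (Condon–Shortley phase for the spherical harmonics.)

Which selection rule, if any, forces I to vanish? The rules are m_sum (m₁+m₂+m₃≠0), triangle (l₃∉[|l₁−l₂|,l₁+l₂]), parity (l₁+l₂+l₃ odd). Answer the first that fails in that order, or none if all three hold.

Σmᵢ = 5  ✗
l₃∈[|l₁−l₂|,l₁+l₂]=[5,9], have l₃=6
Σlᵢ = 15 ⇒ odd

m_sum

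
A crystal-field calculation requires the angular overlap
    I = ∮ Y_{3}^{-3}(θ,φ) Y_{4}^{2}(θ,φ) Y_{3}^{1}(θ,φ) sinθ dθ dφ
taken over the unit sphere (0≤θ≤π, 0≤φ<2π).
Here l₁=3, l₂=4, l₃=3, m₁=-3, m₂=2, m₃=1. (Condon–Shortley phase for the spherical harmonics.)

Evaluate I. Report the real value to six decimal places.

-0.188451

Checks pass: Σm=0; 10 even; l₃=3∈[1,7].
(2·3+1)(2·4+1)(2·3+1) = 441
Δ: 4! 2! 4! / 11! → 1/34650
sum: t=1:−1/72 t=2:+1/16 t=3:−1/72 = 5/144
3j²(3 4 3; 0 0 0) = Δ·Π!·Σ² = 2/77  (sign -1)
sum: t=4:+1/192 = 1/192
3j²(3 4 3; -3 2 1) = Δ·Π!·Σ² = 3/77  (sign +1)
combine: 4πI² = 441·2/77·3/77 = 54/121
take √, sign -1: I = -0.18845135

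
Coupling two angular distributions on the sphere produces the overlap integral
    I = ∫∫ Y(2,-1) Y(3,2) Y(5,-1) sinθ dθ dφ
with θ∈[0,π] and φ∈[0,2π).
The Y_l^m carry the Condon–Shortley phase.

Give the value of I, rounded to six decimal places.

-0.117387

Checks pass: Σm=0; 10 even; l₃=5∈[1,5].
(2·2+1)(2·3+1)(2·5+1) = 385
Δ: 0! 4! 6! / 11! → 1/2310
sum: t=0:+1/144 = 1/144
3j²(2 3 5; 0 0 0) = Δ·Π!·Σ² = 10/231  (sign -1)
sum: t=0:+1/720 = 1/720
3j²(2 3 5; -1 2 -1) = Δ·Π!·Σ² = 4/385  (sign +1)
combine: 4πI² = 385·10/231·4/385 = 40/231
take √, sign -1: I = -0.11738675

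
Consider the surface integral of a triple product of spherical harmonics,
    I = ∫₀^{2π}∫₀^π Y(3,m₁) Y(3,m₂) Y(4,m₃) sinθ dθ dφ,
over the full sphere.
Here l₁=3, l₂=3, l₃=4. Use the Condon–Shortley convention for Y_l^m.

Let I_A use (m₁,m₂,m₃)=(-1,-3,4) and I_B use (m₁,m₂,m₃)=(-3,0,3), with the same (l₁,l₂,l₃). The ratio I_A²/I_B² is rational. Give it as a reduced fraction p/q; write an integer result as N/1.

2/3

Same 3,3,4: normalisation and zero-m 3j drop out of the ratio.
A: Δ: 2! 4! 4! / 11! → 1/34650; sum: t=0:+1/1152 = 1/1152; 3j²(3 3 4; -1 -3 4) = Δ·Π!·Σ² = 1/33  (sign +1)
B: Δ: 2! 4! 4! / 11! → 1/34650; sum: t=2:+1/288 = 1/288; 3j²(3 3 4; -3 0 3) = Δ·Π!·Σ² = 1/22  (sign -1)
I_A²/I_B² = (1/33)/(1/22) = 2/3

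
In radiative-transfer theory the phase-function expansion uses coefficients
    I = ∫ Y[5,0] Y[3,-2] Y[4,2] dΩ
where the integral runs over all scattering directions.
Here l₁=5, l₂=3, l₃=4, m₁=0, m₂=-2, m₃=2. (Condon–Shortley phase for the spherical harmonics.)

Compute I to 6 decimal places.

m-sum 0 ✓  L=12 even ✓  2≤4≤8 ✓
Π(2lᵢ+1) = 11×7×9 = 693
triangle coeff Δ(5,3,4) = 1/180180
Σ_t [1,3]: t=1:−1/576 t=2:+1/144 t=3:−1/576 = 1/288
(3j)²=20/1001 [(5 3 4; 0 0 0)], sign=+1
Σ_t [0,1]: t=0:+1/2880 t=1:−1/576 = -1/720
(3j)²=80/3003 [(5 3 4; 0 -2 2)], sign=-1
⇒ 4πI² = 4800/13013
I = (-1)√(4800/13013/(4π)) = -0.17132746

-0.171327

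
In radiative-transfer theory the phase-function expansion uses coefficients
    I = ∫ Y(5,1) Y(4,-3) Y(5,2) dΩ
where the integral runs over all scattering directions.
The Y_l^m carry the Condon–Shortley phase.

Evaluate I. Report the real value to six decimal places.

-0.048522

Rules hold: Σm=0, L=14 even, 1≤5≤9.
N = 11·9·11 = 1089
Δ = 4!·6!·4!/15! = 1/3153150
Racah Σ t=0..4: t=0:+1/69120 t=1:−1/1728 t=2:+1/576 t=3:−1/1728 t=4:+1/69120 = 7/11520
⇒ 3j(5 4 5; 0 0 0)² = 2/143, sgn -1
Racah Σ t=0..1: t=0:+1/6912 t=1:−1/5184 = -1/20736
⇒ 3j(5 4 5; 1 -3 2)² = 5/2574, sgn +1
4πI² = N·(3j₀)²·(3jₘ)² = 5/169
I = -1·√(0.0295858/4π) = -0.04852178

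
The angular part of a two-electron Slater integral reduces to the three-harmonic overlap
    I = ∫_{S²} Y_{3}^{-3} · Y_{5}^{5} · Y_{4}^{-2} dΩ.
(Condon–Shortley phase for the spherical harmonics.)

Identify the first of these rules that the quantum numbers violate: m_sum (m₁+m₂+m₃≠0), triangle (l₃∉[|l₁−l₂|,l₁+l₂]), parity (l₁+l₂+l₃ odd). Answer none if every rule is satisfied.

none

Σmᵢ = 0  ✓
l₃∈[|l₁−l₂|,l₁+l₂]=[2,8], have l₃=4  ✓
Σlᵢ = 12 ⇒ even  ✓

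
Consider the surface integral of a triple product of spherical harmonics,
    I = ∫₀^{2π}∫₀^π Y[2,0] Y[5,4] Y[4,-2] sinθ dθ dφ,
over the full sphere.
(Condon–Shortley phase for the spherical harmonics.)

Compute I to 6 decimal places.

0.000000

Σmᵢ = 2 ≠ 0, so the φ-integral vanishes; I = 0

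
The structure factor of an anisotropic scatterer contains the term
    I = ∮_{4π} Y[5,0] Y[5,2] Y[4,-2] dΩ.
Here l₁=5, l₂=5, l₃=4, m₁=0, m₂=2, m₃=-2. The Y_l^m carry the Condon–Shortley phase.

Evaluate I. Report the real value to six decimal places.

Rules hold: Σm=0, L=14 even, 0≤4≤10.
N = 11·11·9 = 1089
Δ = 6!·4!·4!/15! = 1/3153150
Racah Σ t=1..5: t=1:−1/69120 t=2:+1/1728 t=3:−1/576 t=4:+1/1728 t=5:−1/69120 = -7/11520
⇒ 3j(5 5 4; 0 0 0)² = 2/143, sgn -1
Racah Σ t=3..5: t=3:−1/3456 t=4:+1/1728 t=5:−1/11520 = 7/34560
⇒ 3j(5 5 4; 0 2 -2)² = 7/858, sgn +1
4πI² = N·(3j₀)²·(3jₘ)² = 21/169
I = -1·√(0.12426/4π) = -0.09944006

-0.099440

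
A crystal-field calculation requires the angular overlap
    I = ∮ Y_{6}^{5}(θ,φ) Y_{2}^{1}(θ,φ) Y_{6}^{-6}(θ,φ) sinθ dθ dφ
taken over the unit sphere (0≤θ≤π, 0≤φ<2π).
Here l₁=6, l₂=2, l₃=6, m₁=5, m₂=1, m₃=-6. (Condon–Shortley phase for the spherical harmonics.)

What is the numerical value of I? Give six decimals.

0.178412

Checks pass: Σm=0; 14 even; l₃=6∈[4,8].
(2·6+1)(2·2+1)(2·6+1) = 845
Δ: 2! 10! 2! / 15! → 1/90090
sum: t=0:+1/69120 t=1:−1/14400 t=2:+1/69120 = -7/172800
3j²(6 2 6; 0 0 0) = Δ·Π!·Σ² = 14/715  (sign -1)
sum: t=1:−1/7257600 = -1/7257600
3j²(6 2 6; 5 1 -6) = Δ·Π!·Σ² = 11/455  (sign -1)
combine: 4πI² = 845·14/715·11/455 = 2/5
take √, sign +1: I = 0.17841241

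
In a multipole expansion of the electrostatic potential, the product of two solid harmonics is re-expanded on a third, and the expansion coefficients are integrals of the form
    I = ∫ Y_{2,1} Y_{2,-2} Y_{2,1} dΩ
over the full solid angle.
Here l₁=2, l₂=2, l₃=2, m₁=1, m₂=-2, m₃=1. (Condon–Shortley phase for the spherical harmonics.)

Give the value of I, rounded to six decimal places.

0.220728

m-sum 0 ✓  L=6 even ✓  0≤2≤4 ✓
Π(2lᵢ+1) = 5×5×5 = 125
triangle coeff Δ(2,2,2) = 1/630
Σ_t [0,2]: t=0:+1/8 t=1:−1/1 t=2:+1/8 = -3/4
(3j)²=2/35 [(2 2 2; 0 0 0)], sign=-1
Σ_t [0,0]: t=0:+1/4 = 1/4
(3j)²=3/35 [(2 2 2; 1 -2 1)], sign=-1
⇒ 4πI² = 30/49
I = (+1)√(30/49/(4π)) = 0.22072812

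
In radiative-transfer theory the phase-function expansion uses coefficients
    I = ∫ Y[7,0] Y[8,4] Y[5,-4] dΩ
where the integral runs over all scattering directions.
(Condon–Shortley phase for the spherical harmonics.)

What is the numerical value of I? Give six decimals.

Rules hold: Σm=0, L=20 even, 1≤5≤15.
N = 15·17·11 = 2805
Δ = 10!·4!·6!/21! = 1/814773960
Racah Σ t=3..7: t=3:−1/87091200 t=4:+1/4976640 t=5:−1/2073600 t=6:+1/4976640 t=7:−1/87091200 = -1/9676800
⇒ 3j(7 8 5; 0 0 0)² = 360/46189, sgn +1
Racah Σ t=6..7: t=6:+1/74649600 t=7:−1/87091200 = 1/522547200
⇒ 3j(7 8 5; 0 4 -4)² = 2/4199, sgn -1
4πI² = N·(3j₀)²·(3jₘ)² = 10800/1037153
I = -1·√(0.0104131/4π) = -0.02878628

-0.028786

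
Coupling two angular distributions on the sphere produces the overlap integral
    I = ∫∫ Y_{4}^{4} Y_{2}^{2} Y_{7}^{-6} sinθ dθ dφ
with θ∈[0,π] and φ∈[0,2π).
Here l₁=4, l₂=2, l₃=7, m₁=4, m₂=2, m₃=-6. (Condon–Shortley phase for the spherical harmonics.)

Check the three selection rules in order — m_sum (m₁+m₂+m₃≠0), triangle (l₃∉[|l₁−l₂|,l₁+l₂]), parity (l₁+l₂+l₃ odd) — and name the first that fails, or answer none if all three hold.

triangle

m₁+m₂+m₃ = 4 + 2 − 6 = 0  ✓
triangle: |4−2|=2 ≤ l₃=7 ≤ 4+2=6  ✗
parity: l₁+l₂+l₃ = 13 is odd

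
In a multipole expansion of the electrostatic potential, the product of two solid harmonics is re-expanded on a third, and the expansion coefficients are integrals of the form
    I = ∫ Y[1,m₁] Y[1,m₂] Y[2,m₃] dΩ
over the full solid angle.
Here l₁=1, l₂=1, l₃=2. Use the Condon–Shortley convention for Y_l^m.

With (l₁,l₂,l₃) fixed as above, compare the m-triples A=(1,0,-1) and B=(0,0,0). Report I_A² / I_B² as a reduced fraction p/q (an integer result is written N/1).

3/4

Same 1,1,2: normalisation and zero-m 3j drop out of the ratio.
A: Δ: 0! 2! 2! / 5! → 1/30; sum: t=0:+1/2 = 1/2; 3j²(1 1 2; 1 0 -1) = Δ·Π!·Σ² = 1/10  (sign -1)
B: Δ: 0! 2! 2! / 5! → 1/30; sum: t=0:+1/1 = 1/1; 3j²(1 1 2; 0 0 0) = Δ·Π!·Σ² = 2/15  (sign +1)
I_A²/I_B² = (1/10)/(2/15) = 3/4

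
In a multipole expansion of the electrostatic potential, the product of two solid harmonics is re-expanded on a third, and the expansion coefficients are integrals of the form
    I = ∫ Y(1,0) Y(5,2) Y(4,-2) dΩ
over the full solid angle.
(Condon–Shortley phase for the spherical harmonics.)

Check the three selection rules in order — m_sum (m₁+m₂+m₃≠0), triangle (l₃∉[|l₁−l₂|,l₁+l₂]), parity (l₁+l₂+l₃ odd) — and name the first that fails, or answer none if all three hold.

none

m₁+m₂+m₃ = 0 + 2 − 2 = 0  ✓
triangle: |1−5|=4 ≤ l₃=4 ≤ 1+5=6  ✓
parity: l₁+l₂+l₃ = 10 is even  ✓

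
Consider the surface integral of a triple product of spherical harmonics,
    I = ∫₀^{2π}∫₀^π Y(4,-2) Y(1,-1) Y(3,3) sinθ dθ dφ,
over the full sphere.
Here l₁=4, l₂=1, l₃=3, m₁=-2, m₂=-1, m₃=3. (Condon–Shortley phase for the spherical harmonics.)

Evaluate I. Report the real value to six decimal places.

Checks pass: Σm=0; 8 even; l₃=3∈[3,5].
(2·4+1)(2·1+1)(2·3+1) = 189
Δ: 2! 6! 0! / 9! → 1/252
sum: t=1:−1/36 = -1/36
3j²(4 1 3; 0 0 0) = Δ·Π!·Σ² = 4/63  (sign +1)
sum: t=0:+1/1440 = 1/1440
3j²(4 1 3; -2 -1 3) = Δ·Π!·Σ² = 1/252  (sign +1)
combine: 4πI² = 189·4/63·1/252 = 1/21
take √, sign +1: I = 0.06155813

0.061558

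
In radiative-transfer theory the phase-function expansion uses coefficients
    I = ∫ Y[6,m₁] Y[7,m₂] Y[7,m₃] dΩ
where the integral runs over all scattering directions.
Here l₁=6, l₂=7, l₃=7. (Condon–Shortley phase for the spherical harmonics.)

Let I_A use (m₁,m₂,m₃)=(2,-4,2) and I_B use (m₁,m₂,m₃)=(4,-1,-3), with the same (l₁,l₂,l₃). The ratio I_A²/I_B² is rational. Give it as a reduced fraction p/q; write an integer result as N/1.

220/169

Same 6,7,7: normalisation and zero-m 3j drop out of the ratio.
A: Δ: 6! 6! 8! / 21! → 1/2444321880; sum: t=0:+1/24883200 t=1:−1/6220800 t=2:+1/11612160 t=3:−1/174182400 = -1/24883200; 3j²(6 7 7; 2 -4 2) = Δ·Π!·Σ² = 28/4199  (sign +1)
B: Δ: 6! 6! 8! / 21! → 1/2444321880; sum: t=0:+1/49766400 t=1:−1/10368000 t=2:+1/19906560 = -13/497664000; 3j²(6 7 7; 4 -1 -3) = Δ·Π!·Σ² = 91/17765  (sign -1)
I_A²/I_B² = (28/4199)/(91/17765) = 220/169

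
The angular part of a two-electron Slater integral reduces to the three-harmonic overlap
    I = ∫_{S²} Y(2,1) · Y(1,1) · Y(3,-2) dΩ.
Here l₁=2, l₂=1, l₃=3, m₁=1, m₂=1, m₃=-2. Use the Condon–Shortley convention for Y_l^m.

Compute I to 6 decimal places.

0.261169

m-sum 0 ✓  L=6 even ✓  1≤3≤3 ✓
Π(2lᵢ+1) = 5×3×7 = 105
triangle coeff Δ(2,1,3) = 1/105
Σ_t [0,0]: t=0:+1/4 = 1/4
(3j)²=3/35 [(2 1 3; 0 0 0)], sign=-1
Σ_t [0,0]: t=0:+1/12 = 1/12
(3j)²=2/21 [(2 1 3; 1 1 -2)], sign=-1
⇒ 4πI² = 6/7
I = (+1)√(6/7/(4π)) = 0.26116903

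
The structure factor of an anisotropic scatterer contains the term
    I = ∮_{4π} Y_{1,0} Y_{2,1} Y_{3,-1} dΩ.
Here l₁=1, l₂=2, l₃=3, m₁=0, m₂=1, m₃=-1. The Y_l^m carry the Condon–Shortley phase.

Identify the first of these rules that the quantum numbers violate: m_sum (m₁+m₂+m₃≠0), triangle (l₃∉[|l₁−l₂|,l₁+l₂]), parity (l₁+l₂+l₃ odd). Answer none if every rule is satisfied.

none

azimuthal sum: 0 + 1 − 1 = 0  ✓
1 ≤ 3 ≤ 3 (triangle on l)  ✓
L = 1 + 2 + 3 = 6 (even)  ✓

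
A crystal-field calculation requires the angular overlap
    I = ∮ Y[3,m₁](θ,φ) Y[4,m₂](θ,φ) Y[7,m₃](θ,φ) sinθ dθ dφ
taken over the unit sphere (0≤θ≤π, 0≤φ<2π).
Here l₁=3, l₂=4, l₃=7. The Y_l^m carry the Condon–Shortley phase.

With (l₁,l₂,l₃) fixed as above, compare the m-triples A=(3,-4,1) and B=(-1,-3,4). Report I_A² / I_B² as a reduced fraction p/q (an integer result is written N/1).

1/990

Same 3,4,7: normalisation and zero-m 3j drop out of the ratio.
A: Δ: 0! 6! 8! / 15! → 1/45045; sum: t=0:+1/29030400 = 1/29030400; 3j²(3 4 7; 3 -4 1) = Δ·Π!·Σ² = 1/45045  (sign +1)
B: Δ: 0! 6! 8! / 15! → 1/45045; sum: t=0:+1/241920 = 1/241920; 3j²(3 4 7; -1 -3 4) = Δ·Π!·Σ² = 2/91  (sign -1)
I_A²/I_B² = (1/45045)/(2/91) = 1/990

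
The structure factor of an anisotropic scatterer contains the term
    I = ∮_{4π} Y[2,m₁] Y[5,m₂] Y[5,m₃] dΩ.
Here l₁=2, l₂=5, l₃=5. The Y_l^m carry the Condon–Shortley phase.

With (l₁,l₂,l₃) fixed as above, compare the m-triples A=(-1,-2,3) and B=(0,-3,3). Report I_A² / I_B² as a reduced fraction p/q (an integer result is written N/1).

100/1

Same 2,5,5: normalisation and zero-m 3j drop out of the ratio.
A: Δ: 2! 2! 8! / 13! → 1/38610; sum: t=1:−1/2880 t=2:+1/10080 = -1/4032; 3j²(2 5 5; -1 -2 3) = Δ·Π!·Σ² = 10/429  (sign -1)
B: Δ: 2! 2! 8! / 13! → 1/38610; sum: t=0:+1/5760 t=1:−1/5040 t=2:+1/161280 = -1/53760; 3j²(2 5 5; 0 -3 3) = Δ·Π!·Σ² = 1/4290  (sign -1)
I_A²/I_B² = (10/429)/(1/4290) = 100/1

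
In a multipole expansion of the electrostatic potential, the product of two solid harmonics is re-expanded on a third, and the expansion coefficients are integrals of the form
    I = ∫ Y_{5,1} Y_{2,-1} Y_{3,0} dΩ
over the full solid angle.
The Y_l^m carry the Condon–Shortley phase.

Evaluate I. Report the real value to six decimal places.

Checks pass: Σm=0; 10 even; l₃=3∈[3,7].
(2·5+1)(2·2+1)(2·3+1) = 385
Δ: 4! 6! 0! / 11! → 1/2310
sum: t=2:+1/144 = 1/144
3j²(5 2 3; 0 0 0) = Δ·Π!·Σ² = 10/231  (sign -1)
sum: t=1:−1/216 = -1/216
3j²(5 2 3; 1 -1 0) = Δ·Π!·Σ² = 8/231  (sign +1)
combine: 4πI² = 385·10/231·8/231 = 400/693
take √, sign -1: I = -0.21431790

-0.214318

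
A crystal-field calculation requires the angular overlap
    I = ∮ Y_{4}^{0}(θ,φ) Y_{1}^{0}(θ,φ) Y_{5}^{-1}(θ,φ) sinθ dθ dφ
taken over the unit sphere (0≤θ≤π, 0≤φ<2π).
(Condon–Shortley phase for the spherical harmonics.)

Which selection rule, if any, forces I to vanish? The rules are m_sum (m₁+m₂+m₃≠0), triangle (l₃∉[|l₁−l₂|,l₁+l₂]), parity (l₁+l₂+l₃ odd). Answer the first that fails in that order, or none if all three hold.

m_sum

azimuthal sum: 0 + 0 − 1 = -1  ✗
3 ≤ 5 ≤ 5 (triangle on l)
L = 4 + 1 + 5 = 10 (even)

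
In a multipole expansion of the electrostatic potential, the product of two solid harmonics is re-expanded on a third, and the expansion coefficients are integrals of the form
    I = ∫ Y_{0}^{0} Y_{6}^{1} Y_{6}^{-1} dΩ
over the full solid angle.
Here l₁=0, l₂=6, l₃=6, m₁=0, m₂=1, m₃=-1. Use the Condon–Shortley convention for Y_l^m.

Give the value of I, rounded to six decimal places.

Checks pass: Σm=0; 12 even; l₃=6∈[6,6].
(2·0+1)(2·6+1)(2·6+1) = 169
Δ: 0! 0! 12! / 13! → 1/13
sum: t=0:+1/518400 = 1/518400
3j²(0 6 6; 0 0 0) = Δ·Π!·Σ² = 1/13  (sign +1)
sum: t=0:+1/604800 = 1/604800
3j²(0 6 6; 0 1 -1) = Δ·Π!·Σ² = 1/13  (sign -1)
combine: 4πI² = 169·1/13·1/13 = 1/1
take √, sign -1: I = -0.28209479

-0.282095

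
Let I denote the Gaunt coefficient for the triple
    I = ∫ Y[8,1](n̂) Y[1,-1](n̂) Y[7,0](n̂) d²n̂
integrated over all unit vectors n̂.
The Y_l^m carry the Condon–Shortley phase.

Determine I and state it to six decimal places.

-0.183585

Checks pass: Σm=0; 16 even; l₃=7∈[7,9].
(2·8+1)(2·1+1)(2·7+1) = 765
Δ: 2! 14! 0! / 17! → 1/2040
sum: t=1:−1/25401600 = -1/25401600
3j²(8 1 7; 0 0 0) = Δ·Π!·Σ² = 8/255  (sign +1)
sum: t=0:+1/50803200 = 1/50803200
3j²(8 1 7; 1 -1 0) = Δ·Π!·Σ² = 3/170  (sign -1)
combine: 4πI² = 765·8/255·3/170 = 36/85
take √, sign -1: I = -0.18358486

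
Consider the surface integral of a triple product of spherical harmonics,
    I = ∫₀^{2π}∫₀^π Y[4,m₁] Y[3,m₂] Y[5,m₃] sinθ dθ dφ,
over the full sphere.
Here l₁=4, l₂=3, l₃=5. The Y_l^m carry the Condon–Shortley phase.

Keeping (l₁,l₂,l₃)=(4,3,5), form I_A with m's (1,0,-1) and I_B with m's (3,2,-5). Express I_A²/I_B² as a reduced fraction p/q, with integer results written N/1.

Same 4,3,5: normalisation and zero-m 3j drop out of the ratio.
A: Δ: 2! 6! 4! / 13! → 1/180180; sum: t=0:+1/432 t=1:−1/192 t=2:+1/1440 = -19/8640; 3j²(4 3 5; 1 0 -1) = Δ·Π!·Σ² = 361/30030  (sign -1)
B: Δ: 2! 6! 4! / 13! → 1/180180; sum: t=1:−1/17280 = -1/17280; 3j²(4 3 5; 3 2 -5) = Δ·Π!·Σ² = 35/858  (sign -1)
I_A²/I_B² = (361/30030)/(35/858) = 361/1225

361/1225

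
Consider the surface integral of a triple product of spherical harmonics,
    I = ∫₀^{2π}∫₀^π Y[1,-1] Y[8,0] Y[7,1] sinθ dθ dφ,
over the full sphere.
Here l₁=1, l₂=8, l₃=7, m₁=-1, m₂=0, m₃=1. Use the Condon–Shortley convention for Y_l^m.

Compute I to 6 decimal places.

0.161907

m-sum 0 ✓  L=16 even ✓  7≤7≤9 ✓
Π(2lᵢ+1) = 3×17×15 = 765
triangle coeff Δ(1,8,7) = 1/2040
Σ_t [1,1]: t=1:−1/25401600 = -1/25401600
(3j)²=8/255 [(1 8 7; 0 0 0)], sign=+1
Σ_t [2,2]: t=2:+1/58060800 = 1/58060800
(3j)²=7/510 [(1 8 7; -1 0 1)], sign=+1
⇒ 4πI² = 28/85
I = (+1)√(28/85/(4π)) = 0.16190663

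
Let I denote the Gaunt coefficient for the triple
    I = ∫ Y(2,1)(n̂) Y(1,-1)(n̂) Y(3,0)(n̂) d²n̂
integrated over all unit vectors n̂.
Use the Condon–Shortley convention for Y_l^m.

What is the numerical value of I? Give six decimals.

Checks pass: Σm=0; 6 even; l₃=3∈[1,3].
(2·2+1)(2·1+1)(2·3+1) = 105
Δ: 0! 4! 2! / 7! → 1/105
sum: t=0:+1/4 = 1/4
3j²(2 1 3; 0 0 0) = Δ·Π!·Σ² = 3/35  (sign -1)
sum: t=0:+1/12 = 1/12
3j²(2 1 3; 1 -1 0) = Δ·Π!·Σ² = 1/35  (sign -1)
combine: 4πI² = 105·3/35·1/35 = 9/35
take √, sign +1: I = 0.14304817

0.143048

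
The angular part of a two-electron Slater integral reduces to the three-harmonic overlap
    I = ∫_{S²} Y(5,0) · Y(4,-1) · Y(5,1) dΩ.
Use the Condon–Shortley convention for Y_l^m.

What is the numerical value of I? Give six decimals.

Checks pass: Σm=0; 14 even; l₃=5∈[1,9].
(2·5+1)(2·4+1)(2·5+1) = 1089
Δ: 4! 6! 4! / 15! → 1/3153150
sum: t=0:+1/69120 t=1:−1/1728 t=2:+1/576 t=3:−1/1728 t=4:+1/69120 = 7/11520
3j²(5 4 5; 0 0 0) = Δ·Π!·Σ² = 2/143  (sign -1)
sum: t=0:+1/17280 t=1:−1/1152 t=2:+1/864 t=3:−1/6912 = 7/34560
3j²(5 4 5; 0 -1 1) = Δ·Π!·Σ² = 1/429  (sign +1)
combine: 4πI² = 1089·2/143·1/429 = 6/169
take √, sign -1: I = -0.05315295

-0.053153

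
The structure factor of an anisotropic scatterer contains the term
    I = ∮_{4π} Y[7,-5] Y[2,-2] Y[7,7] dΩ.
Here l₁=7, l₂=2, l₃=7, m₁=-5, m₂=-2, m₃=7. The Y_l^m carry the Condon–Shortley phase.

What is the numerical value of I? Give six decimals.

0.066694

Checks pass: Σm=0; 16 even; l₃=7∈[5,9].
(2·7+1)(2·2+1)(2·7+1) = 1125
Δ: 2! 12! 2! / 17! → 1/185640
sum: t=0:+1/2419200 t=1:−1/518400 t=2:+1/2419200 = -1/907200
3j²(7 2 7; 0 0 0) = Δ·Π!·Σ² = 56/3315  (sign +1)
sum: t=0:+1/1916006400 = 1/1916006400
3j²(7 2 7; -5 -2 7) = Δ·Π!·Σ² = 1/340  (sign +1)
combine: 4πI² = 1125·56/3315·1/340 = 210/3757
take √, sign +1: I = 0.06669359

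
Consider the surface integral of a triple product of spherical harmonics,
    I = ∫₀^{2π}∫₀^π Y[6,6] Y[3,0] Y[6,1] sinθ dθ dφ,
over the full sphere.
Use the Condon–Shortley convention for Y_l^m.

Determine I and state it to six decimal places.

Σmᵢ = 7 ≠ 0, so the φ-integral vanishes; I = 0

0.000000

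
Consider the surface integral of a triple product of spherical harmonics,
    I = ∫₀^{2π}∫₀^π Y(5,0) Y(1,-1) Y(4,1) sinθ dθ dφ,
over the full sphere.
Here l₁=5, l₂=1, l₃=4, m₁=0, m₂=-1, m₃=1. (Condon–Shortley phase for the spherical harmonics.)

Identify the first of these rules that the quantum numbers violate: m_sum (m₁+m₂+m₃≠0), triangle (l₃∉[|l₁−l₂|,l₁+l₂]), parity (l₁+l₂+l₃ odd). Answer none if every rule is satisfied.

none

m₁+m₂+m₃ = 0 − 1 + 1 = 0  ✓
triangle: |5−1|=4 ≤ l₃=4 ≤ 5+1=6  ✓
parity: l₁+l₂+l₃ = 10 is even  ✓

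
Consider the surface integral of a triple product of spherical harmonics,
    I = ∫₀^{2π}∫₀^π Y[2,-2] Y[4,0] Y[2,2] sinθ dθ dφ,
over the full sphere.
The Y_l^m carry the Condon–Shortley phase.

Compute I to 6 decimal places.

0.040299

Checks pass: Σm=0; 8 even; l₃=2∈[2,6].
(2·2+1)(2·4+1)(2·2+1) = 225
Δ: 4! 0! 4! / 9! → 1/630
sum: t=2:+1/16 = 1/16
3j²(2 4 2; 0 0 0) = Δ·Π!·Σ² = 2/35  (sign +1)
sum: t=4:+1/576 = 1/576
3j²(2 4 2; -2 0 2) = Δ·Π!·Σ² = 1/630  (sign +1)
combine: 4πI² = 225·2/35·1/630 = 1/49
take √, sign +1: I = 0.04029926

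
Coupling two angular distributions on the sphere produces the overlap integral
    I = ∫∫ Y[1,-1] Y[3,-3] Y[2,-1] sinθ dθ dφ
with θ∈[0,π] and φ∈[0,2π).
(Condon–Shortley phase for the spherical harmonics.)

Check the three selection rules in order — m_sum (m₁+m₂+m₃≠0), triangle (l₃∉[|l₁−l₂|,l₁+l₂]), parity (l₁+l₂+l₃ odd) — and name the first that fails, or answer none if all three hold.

Σmᵢ = -5  ✗
l₃∈[|l₁−l₂|,l₁+l₂]=[2,4], have l₃=2
Σlᵢ = 6 ⇒ even

m_sum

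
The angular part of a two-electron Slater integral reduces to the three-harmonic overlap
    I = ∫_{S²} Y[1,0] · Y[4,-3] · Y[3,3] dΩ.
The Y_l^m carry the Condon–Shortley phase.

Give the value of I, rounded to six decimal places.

Checks pass: Σm=0; 8 even; l₃=3∈[3,5].
(2·1+1)(2·4+1)(2·3+1) = 189
Δ: 2! 0! 6! / 9! → 1/252
sum: t=1:−1/36 = -1/36
3j²(1 4 3; 0 0 0) = Δ·Π!·Σ² = 4/63  (sign +1)
sum: t=1:−1/720 = -1/720
3j²(1 4 3; 0 -3 3) = Δ·Π!·Σ² = 1/36  (sign -1)
combine: 4πI² = 189·4/63·1/36 = 1/3
take √, sign -1: I = -0.16286750

-0.162868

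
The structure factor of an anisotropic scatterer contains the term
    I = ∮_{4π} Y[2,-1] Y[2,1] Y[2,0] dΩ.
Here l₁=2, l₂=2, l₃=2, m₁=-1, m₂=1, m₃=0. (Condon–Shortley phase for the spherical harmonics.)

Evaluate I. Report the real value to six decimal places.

-0.090112

Rules hold: Σm=0, L=6 even, 0≤2≤4.
N = 5·5·5 = 125
Δ = 2!·2!·2!/7! = 1/630
Racah Σ t=0..2: t=0:+1/8 t=1:−1/1 t=2:+1/8 = -3/4
⇒ 3j(2 2 2; 0 0 0)² = 2/35, sgn -1
Racah Σ t=1..2: t=1:−1/4 t=2:+1/2 = 1/4
⇒ 3j(2 2 2; -1 1 0)² = 1/70, sgn +1
4πI² = N·(3j₀)²·(3jₘ)² = 5/49
I = -1·√(0.102041/4π) = -0.09011188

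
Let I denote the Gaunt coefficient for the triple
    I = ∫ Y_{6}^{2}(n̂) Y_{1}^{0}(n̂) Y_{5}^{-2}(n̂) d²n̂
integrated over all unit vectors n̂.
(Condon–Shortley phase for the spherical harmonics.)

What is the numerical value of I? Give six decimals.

Checks pass: Σm=0; 12 even; l₃=5∈[5,7].
(2·6+1)(2·1+1)(2·5+1) = 429
Δ: 2! 10! 0! / 13! → 1/858
sum: t=1:−1/14400 = -1/14400
3j²(6 1 5; 0 0 0) = Δ·Π!·Σ² = 6/143  (sign +1)
sum: t=1:−1/30240 = -1/30240
3j²(6 1 5; 2 0 -2) = Δ·Π!·Σ² = 16/429  (sign +1)
combine: 4πI² = 429·6/143·16/429 = 96/143
take √, sign +1: I = 0.23113338

0.231133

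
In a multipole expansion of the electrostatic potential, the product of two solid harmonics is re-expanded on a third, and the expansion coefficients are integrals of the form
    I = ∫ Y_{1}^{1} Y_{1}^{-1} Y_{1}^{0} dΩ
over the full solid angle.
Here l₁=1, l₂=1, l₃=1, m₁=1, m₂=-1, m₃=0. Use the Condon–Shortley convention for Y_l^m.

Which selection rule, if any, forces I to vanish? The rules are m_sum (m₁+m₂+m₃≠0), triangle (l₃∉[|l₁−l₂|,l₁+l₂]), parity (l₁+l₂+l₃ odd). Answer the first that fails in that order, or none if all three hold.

Σmᵢ = 0  ✓
l₃∈[|l₁−l₂|,l₁+l₂]=[0,2], have l₃=1  ✓
Σlᵢ = 3 ⇒ odd  ✗

parity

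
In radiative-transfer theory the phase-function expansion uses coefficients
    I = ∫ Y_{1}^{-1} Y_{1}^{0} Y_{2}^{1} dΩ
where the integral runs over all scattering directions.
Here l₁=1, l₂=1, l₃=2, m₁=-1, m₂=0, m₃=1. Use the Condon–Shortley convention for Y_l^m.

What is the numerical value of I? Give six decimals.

Rules hold: Σm=0, L=4 even, 0≤2≤2.
N = 3·3·5 = 45
Δ = 0!·2!·2!/5! = 1/30
Racah Σ t=0..0: t=0:+1/1 = 1/1
⇒ 3j(1 1 2; 0 0 0)² = 2/15, sgn +1
Racah Σ t=0..0: t=0:+1/2 = 1/2
⇒ 3j(1 1 2; -1 0 1)² = 1/10, sgn -1
4πI² = N·(3j₀)²·(3jₘ)² = 3/5
I = -1·√(0.6/4π) = -0.21850969

-0.218510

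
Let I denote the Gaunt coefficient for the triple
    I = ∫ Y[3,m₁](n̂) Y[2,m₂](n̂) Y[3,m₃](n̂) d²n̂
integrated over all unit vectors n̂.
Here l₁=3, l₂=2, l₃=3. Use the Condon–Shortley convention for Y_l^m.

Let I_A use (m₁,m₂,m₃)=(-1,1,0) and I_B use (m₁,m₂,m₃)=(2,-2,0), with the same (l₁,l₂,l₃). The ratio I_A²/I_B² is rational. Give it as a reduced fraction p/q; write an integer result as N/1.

l's match ⇒ only the (l;m) 3-j factors differ between A and B.
A: triangle coeff Δ(3,2,3) = 1/3780; Σ_t [1,2]: t=1:−1/12 t=2:+1/8 = 1/24; (3j)²=1/210 [(3 2 3; -1 1 0)], sign=-1
B: triangle coeff Δ(3,2,3) = 1/3780; Σ_t [0,0]: t=0:+1/24 = 1/24; (3j)²=1/21 [(3 2 3; 2 -2 0)], sign=-1
I_A²/I_B² = (1/210)/(1/21) = 1/10

1/10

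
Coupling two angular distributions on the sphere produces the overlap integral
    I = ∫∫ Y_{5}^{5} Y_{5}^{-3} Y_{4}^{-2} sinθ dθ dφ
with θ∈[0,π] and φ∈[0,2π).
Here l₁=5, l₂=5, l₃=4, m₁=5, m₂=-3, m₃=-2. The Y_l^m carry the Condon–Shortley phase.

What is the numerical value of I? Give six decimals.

Checks pass: Σm=0; 14 even; l₃=4∈[0,10].
(2·5+1)(2·5+1)(2·4+1) = 1089
Δ: 6! 4! 4! / 15! → 1/3153150
sum: t=1:−1/69120 t=2:+1/1728 t=3:−1/576 t=4:+1/1728 t=5:−1/69120 = -7/11520
3j²(5 5 4; 0 0 0) = Δ·Π!·Σ² = 2/143  (sign -1)
sum: t=0:+1/69120 = 1/69120
3j²(5 5 4; 5 -3 -2) = Δ·Π!·Σ² = 4/143  (sign +1)
combine: 4πI² = 1089·2/143·4/143 = 72/169
take √, sign -1: I = -0.18412721

-0.184127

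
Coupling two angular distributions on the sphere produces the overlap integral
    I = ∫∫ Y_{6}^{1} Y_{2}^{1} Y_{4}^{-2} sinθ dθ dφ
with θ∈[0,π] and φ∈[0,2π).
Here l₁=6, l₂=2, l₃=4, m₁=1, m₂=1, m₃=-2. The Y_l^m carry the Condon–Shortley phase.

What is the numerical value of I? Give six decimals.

Rules hold: Σm=0, L=12 even, 4≤4≤8.
N = 13·5·9 = 585
Δ = 4!·8!·0!/13! = 1/6435
Racah Σ t=2..2: t=2:+1/2304 = 1/2304
⇒ 3j(6 2 4; 0 0 0)² = 5/143, sgn +1
Racah Σ t=3..3: t=3:−1/8640 = -1/8640
⇒ 3j(6 2 4; 1 1 -2)² = 14/1287, sgn -1
4πI² = N·(3j₀)²·(3jₘ)² = 350/1573
I = -1·√(0.222505/4π) = -0.13306527

-0.133065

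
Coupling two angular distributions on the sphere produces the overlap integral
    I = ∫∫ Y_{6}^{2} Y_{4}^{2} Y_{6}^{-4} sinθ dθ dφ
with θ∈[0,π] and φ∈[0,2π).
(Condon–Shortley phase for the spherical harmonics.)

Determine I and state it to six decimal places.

0.060095

Rules hold: Σm=0, L=16 even, 2≤6≤10.
N = 13·9·13 = 1521
Δ = 4!·8!·4!/17! = 1/15315300
Racah Σ t=0..4: t=0:+1/829440 t=1:−1/25920 t=2:+1/9216 t=3:−1/25920 t=4:+1/829440 = 7/207360
⇒ 3j(6 4 6; 0 0 0)² = 28/2431, sgn +1
Racah Σ t=2..4: t=2:+1/138240 t=3:−1/181440 t=4:+1/3870720 = 23/11612160
⇒ 3j(6 4 6; 2 2 -4)² = 529/204204, sgn +1
4πI² = N·(3j₀)²·(3jₘ)² = 1587/34969
I = +1·√(0.0453831/4π) = 0.06009550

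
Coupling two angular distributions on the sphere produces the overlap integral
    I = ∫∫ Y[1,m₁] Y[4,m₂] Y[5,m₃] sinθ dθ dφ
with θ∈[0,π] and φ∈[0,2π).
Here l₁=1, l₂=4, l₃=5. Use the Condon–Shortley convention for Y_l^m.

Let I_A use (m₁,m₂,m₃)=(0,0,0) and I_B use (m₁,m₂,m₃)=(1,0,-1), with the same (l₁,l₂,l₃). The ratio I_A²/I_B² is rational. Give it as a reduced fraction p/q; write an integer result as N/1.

l's match ⇒ only the (l;m) 3-j factors differ between A and B.
A: triangle coeff Δ(1,4,5) = 1/495; Σ_t [0,0]: t=0:+1/576 = 1/576; (3j)²=5/99 [(1 4 5; 0 0 0)], sign=-1
B: triangle coeff Δ(1,4,5) = 1/495; Σ_t [0,0]: t=0:+1/1152 = 1/1152; (3j)²=1/33 [(1 4 5; 1 0 -1)], sign=+1
I_A²/I_B² = (5/99)/(1/33) = 5/3

5/3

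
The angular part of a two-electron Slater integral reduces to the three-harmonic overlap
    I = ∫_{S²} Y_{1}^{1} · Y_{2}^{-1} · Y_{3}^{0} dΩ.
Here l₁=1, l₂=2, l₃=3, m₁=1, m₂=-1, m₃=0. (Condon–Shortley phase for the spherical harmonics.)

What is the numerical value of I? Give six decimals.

Rules hold: Σm=0, L=6 even, 1≤3≤3.
N = 3·5·7 = 105
Δ = 0!·2!·4!/7! = 1/105
Racah Σ t=0..0: t=0:+1/4 = 1/4
⇒ 3j(1 2 3; 0 0 0)² = 3/35, sgn -1
Racah Σ t=0..0: t=0:+1/12 = 1/12
⇒ 3j(1 2 3; 1 -1 0)² = 1/35, sgn -1
4πI² = N·(3j₀)²·(3jₘ)² = 9/35
I = +1·√(0.257143/4π) = 0.14304817

0.143048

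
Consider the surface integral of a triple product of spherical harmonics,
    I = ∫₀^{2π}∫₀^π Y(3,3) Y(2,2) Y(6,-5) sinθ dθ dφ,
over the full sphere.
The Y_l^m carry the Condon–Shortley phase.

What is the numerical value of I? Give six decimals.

0.000000

l₃=6 ∉ [1,5] — triangle fails ⇒ I = 0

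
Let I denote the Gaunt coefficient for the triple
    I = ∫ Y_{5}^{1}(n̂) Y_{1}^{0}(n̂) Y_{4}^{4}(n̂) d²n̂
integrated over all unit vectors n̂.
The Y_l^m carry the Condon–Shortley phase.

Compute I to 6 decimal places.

0.000000

1 + 0 + 4 = 5 ≠ 0: azimuthal integral kills it; I = 0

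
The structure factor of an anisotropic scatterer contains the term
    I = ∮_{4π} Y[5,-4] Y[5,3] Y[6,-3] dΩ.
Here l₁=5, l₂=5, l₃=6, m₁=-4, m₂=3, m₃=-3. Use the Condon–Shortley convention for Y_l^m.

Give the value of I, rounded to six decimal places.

m-sum = -4 + 3 − 3 = -4 ≠ 0 ⇒ I = 0

0.000000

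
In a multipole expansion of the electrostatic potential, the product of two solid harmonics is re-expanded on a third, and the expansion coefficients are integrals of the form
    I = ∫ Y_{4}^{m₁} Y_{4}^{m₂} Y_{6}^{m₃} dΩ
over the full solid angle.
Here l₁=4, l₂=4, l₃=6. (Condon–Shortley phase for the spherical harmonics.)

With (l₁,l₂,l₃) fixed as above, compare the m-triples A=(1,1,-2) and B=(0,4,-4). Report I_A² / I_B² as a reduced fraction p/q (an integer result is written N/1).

7/12

Same 4,4,6: normalisation and zero-m 3j drop out of the ratio.
A: Δ: 2! 6! 6! / 15! → 1/1261260; sum: t=0:+1/8640 t=1:−1/2304 t=2:+1/8640 = -7/34560; 3j²(4 4 6; 1 1 -2) = Δ·Π!·Σ² = 7/429  (sign -1)
B: Δ: 2! 6! 6! / 15! → 1/1261260; sum: t=2:+1/69120 = 1/69120; 3j²(4 4 6; 0 4 -4) = Δ·Π!·Σ² = 4/143  (sign +1)
I_A²/I_B² = (7/429)/(4/143) = 7/12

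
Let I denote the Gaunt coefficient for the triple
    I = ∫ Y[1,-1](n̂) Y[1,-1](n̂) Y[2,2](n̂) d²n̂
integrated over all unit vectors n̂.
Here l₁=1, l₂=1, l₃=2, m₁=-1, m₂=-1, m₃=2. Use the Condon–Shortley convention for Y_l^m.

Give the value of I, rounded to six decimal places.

m-sum 0 ✓  L=4 even ✓  0≤2≤2 ✓
Π(2lᵢ+1) = 3×3×5 = 45
triangle coeff Δ(1,1,2) = 1/30
Σ_t [0,0]: t=0:+1/1 = 1/1
(3j)²=2/15 [(1 1 2; 0 0 0)], sign=+1
Σ_t [0,0]: t=0:+1/4 = 1/4
(3j)²=1/5 [(1 1 2; -1 -1 2)], sign=+1
⇒ 4πI² = 6/5
I = (+1)√(6/5/(4π)) = 0.30901936

0.309019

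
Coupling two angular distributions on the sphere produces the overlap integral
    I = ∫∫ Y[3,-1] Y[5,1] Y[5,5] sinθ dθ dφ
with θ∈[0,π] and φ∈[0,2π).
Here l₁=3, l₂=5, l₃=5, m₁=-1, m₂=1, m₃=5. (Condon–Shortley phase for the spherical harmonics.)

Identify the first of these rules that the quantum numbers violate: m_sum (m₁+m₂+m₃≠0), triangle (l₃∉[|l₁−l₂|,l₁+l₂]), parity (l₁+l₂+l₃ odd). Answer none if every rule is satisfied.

azimuthal sum: -1 + 1 + 5 = 5  ✗
2 ≤ 5 ≤ 8 (triangle on l)
L = 3 + 5 + 5 = 13 (odd)

m_sum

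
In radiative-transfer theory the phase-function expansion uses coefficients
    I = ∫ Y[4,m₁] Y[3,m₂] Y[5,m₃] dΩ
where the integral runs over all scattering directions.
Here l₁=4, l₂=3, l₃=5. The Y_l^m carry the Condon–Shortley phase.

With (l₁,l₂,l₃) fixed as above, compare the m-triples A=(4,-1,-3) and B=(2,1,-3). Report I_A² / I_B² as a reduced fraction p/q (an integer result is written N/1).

112/81

l's match ⇒ only the (l;m) 3-j factors differ between A and B.
A: triangle coeff Δ(4,3,5) = 1/180180; Σ_t [0,0]: t=0:+1/5760 = 1/5760; (3j)²=56/2145 [(4 3 5; 4 -1 -3)], sign=+1
B: triangle coeff Δ(4,3,5) = 1/180180; Σ_t [0,2]: t=0:+1/2304 t=1:−1/720 t=2:+1/5760 = -1/1280; (3j)²=27/1430 [(4 3 5; 2 1 -3)], sign=-1
I_A²/I_B² = (56/2145)/(27/1430) = 112/81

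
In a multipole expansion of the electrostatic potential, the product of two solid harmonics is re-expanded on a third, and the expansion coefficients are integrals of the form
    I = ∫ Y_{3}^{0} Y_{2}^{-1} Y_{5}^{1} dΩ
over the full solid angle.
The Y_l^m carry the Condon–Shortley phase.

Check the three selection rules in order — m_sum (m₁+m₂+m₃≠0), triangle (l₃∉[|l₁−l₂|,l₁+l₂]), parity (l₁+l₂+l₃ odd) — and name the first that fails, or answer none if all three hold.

Σmᵢ = 0  ✓
l₃∈[|l₁−l₂|,l₁+l₂]=[1,5], have l₃=5  ✓
Σlᵢ = 10 ⇒ even  ✓

none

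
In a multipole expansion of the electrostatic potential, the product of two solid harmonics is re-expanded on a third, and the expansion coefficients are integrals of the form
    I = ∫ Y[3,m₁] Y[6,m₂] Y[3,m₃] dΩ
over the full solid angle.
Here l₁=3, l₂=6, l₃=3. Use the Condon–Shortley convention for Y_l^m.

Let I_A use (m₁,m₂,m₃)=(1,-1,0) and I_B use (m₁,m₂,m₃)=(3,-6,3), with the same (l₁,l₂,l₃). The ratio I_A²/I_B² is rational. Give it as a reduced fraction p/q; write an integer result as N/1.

25/66

Same 3,6,3: normalisation and zero-m 3j drop out of the ratio.
A: Δ: 6! 0! 6! / 13! → 1/12012; sum: t=2:+1/1728 = 1/1728; 3j²(3 6 3; 1 -1 0) = Δ·Π!·Σ² = 25/858  (sign -1)
B: Δ: 6! 0! 6! / 13! → 1/12012; sum: t=0:+1/518400 = 1/518400; 3j²(3 6 3; 3 -6 3) = Δ·Π!·Σ² = 1/13  (sign +1)
I_A²/I_B² = (25/858)/(1/13) = 25/66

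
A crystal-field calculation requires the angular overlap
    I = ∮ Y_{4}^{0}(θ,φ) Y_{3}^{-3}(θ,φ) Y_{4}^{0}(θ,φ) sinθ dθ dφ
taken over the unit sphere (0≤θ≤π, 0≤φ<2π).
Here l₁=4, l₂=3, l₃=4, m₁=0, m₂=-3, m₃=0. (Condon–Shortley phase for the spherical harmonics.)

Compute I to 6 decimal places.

0.000000

0 − 3 + 0 = -3 ≠ 0: azimuthal integral kills it; I = 0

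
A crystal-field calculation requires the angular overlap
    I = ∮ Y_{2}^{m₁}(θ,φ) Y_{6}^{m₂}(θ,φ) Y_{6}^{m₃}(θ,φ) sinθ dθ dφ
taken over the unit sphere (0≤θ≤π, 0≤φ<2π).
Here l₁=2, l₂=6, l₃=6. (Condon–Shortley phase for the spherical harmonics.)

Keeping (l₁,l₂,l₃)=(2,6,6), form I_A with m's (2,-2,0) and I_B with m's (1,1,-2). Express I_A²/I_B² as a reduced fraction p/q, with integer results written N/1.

14/3

Same 2,6,6: normalisation and zero-m 3j drop out of the ratio.
A: Δ: 2! 2! 10! / 15! → 1/90090; sum: t=0:+1/69120 = 1/69120; 3j²(2 6 6; 2 -2 0) = Δ·Π!·Σ² = 4/143  (sign +1)
B: Δ: 2! 2! 10! / 15! → 1/90090; sum: t=0:+1/60480 t=1:−1/34560 = -1/80640; 3j²(2 6 6; 1 1 -2) = Δ·Π!·Σ² = 6/1001  (sign -1)
I_A²/I_B² = (4/143)/(6/1001) = 14/3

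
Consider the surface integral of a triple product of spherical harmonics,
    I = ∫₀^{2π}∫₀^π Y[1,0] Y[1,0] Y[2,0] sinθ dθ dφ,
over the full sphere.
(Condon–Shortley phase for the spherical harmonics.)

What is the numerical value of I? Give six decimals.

0.252313

Rules hold: Σm=0, L=4 even, 0≤2≤2.
N = 3·3·5 = 45
Δ = 0!·2!·2!/5! = 1/30
Racah Σ t=0..0: t=0:+1/1 = 1/1
⇒ 3j(1 1 2; 0 0 0)² = 2/15, sgn +1
(m-triple is (0,0,0) — same symbol as above.)
4πI² = N·(3j₀)²·(3jₘ)² = 4/5
I = +1·√(0.8/4π) = 0.25231325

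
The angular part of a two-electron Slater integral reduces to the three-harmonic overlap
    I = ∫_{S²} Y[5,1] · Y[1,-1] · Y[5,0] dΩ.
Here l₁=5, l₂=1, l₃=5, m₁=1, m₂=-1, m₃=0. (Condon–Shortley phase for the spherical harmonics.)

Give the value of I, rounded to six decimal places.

0.000000

l₁+l₂+l₃=11 is odd: 3j(l;000)=0 ⇒ I=0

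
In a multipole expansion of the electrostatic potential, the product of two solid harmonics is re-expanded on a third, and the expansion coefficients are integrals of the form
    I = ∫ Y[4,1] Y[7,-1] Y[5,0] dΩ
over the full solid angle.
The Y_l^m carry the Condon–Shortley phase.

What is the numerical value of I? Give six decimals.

Rules hold: Σm=0, L=16 even, 3≤5≤11.
N = 9·15·11 = 1485
Δ = 6!·2!·8!/17! = 1/6126120
Racah Σ t=2..4: t=2:+1/69120 t=3:−1/20736 t=4:+1/69120 = -1/51840
⇒ 3j(4 7 5; 0 0 0)² = 280/21879, sgn +1
Racah Σ t=1..3: t=1:−1/172800 t=2:+1/27648 t=3:−1/51840 = 23/2073600
⇒ 3j(4 7 5; 1 -1 0)² = 529/87516, sgn -1
4πI² = N·(3j₀)²·(3jₘ)² = 185150/1611753
I = -1·√(0.114875/4π) = -0.09561096

-0.095611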